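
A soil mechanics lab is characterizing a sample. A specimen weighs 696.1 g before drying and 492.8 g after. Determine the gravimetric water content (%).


Using w = (m_wet - m_dry) / m_dry * 100
m_wet - m_dry = 696.1 - 492.8 = 203.3 g
w = 203.3 / 492.8 * 100
w = 41.25 %


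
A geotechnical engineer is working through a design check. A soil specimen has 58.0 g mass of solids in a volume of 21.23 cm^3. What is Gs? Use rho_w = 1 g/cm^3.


Using Gs = m_s / (V_s * rho_w)
Since rho_w = 1 g/cm^3:
Gs = 58.0 / 21.23
Gs = 2.732


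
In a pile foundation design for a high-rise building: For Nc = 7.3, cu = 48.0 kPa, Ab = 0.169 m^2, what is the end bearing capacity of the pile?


Result: 59.22 kN

Derivation:
Using Qb = Nc * cu * Ab
Qb = 7.3 * 48.0 * 0.169
Qb = 59.22 kN


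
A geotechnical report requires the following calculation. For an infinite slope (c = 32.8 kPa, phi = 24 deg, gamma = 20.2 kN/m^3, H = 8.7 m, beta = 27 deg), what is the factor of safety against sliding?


Using Fs = c / (gamma*H*sin(beta)*cos(beta)) + tan(phi)/tan(beta)
Cohesion contribution = 32.8 / (20.2*8.7*sin(27)*cos(27))
Cohesion contribution = 0.461398
Friction contribution = tan(24)/tan(27) = 0.87381
Fs = 0.461398 + 0.87381
Fs = 1.335


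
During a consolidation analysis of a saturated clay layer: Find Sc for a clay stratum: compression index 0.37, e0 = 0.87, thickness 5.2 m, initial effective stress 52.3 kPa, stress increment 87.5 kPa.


Using Sc = Cc * H / (1 + e0) * log10((sigma0 + delta_sigma) / sigma0)
Stress ratio = (52.3 + 87.5) / 52.3 = 2.67304
log10(2.67304) = 0.427005
Cc * H / (1 + e0) = 0.37 * 5.2 / (1 + 0.87) = 1.02888
Sc = 1.02888 * 0.427005
Sc = 0.4393 m


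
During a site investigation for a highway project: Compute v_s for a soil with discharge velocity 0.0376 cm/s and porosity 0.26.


Result: 0.14462 cm/s

Derivation:
Using v_s = v_d / n
v_s = 0.0376 / 0.26
v_s = 0.14462 cm/s


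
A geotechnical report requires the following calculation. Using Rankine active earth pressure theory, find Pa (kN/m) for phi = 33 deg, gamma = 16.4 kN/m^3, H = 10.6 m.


Compute active earth pressure coefficient:
Ka = tan^2(45 - phi/2) = tan^2(28.5) = 0.294801
Compute active force:
Pa = 0.5 * Ka * gamma * H^2
Pa = 0.5 * 0.294801 * 16.4 * 10.6^2
Pa = 271.62 kN/m


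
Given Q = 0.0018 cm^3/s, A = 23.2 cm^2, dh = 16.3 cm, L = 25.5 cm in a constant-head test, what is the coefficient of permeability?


Compute hydraulic gradient:
i = dh / L = 16.3 / 25.5 = 0.639216
Then apply Darcy's law:
k = Q / (A * i)
k = 0.0018 / (23.2 * 0.639216)
k = 0.0018 / 14.8298
k = 0.000121 cm/s


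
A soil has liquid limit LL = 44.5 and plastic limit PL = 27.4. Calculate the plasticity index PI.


Using PI = LL - PL
PI = 44.5 - 27.4
PI = 17.1


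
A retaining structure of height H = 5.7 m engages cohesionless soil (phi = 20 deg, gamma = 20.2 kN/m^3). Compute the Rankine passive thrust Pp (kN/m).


Result: 669.29 kN/m

Derivation:
Compute passive earth pressure coefficient:
Kp = tan^2(45 + phi/2) = tan^2(55.0) = 2.039607
Compute passive force:
Pp = 0.5 * Kp * gamma * H^2
Pp = 0.5 * 2.039607 * 20.2 * 5.7^2
Pp = 669.29 kN/m


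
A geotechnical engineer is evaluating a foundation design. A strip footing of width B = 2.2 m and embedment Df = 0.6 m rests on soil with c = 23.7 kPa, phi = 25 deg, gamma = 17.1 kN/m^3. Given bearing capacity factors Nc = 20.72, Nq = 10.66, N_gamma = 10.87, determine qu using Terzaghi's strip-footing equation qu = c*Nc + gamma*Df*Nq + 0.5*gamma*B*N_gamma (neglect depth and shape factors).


Compute qu = c*Nc + gamma*Df*Nq + 0.5*gamma*B*N_gamma
Term 1: 23.7 * 20.72 = 491.064
Term 2: 17.1 * 0.6 * 10.66 = 109.3716
Term 3: 0.5 * 17.1 * 2.2 * 10.87 = 204.4647
qu = 491.064 + 109.3716 + 204.4647
qu = 804.9 kPa


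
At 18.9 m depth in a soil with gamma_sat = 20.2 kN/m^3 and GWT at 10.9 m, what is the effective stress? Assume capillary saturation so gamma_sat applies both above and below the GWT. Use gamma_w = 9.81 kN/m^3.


Total stress = gamma_sat * depth
sigma = 20.2 * 18.9 = 381.78 kPa
Pore water pressure u = gamma_w * (depth - d_wt)
u = 9.81 * (18.9 - 10.9) = 78.48 kPa
Effective stress = sigma - u
sigma' = 381.78 - 78.48 = 303.3 kPa


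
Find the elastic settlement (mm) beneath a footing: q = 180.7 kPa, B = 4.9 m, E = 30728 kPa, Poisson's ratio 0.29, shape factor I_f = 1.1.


Using Se = q * B * (1 - nu^2) * I_f / E
1 - nu^2 = 1 - 0.29^2 = 0.9159
Se = 180.7 * 4.9 * 0.9159 * 1.1 / 30728
Se = 0.029031 m
Convert to mm: Se = 0.029031 * 1000 = 29.031 mm


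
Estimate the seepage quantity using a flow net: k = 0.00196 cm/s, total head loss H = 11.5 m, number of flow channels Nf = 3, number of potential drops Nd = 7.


Convert k to m/s for unit consistency with H:
k = 0.00196 cm/s = 0.00196 / 100 m/s = 1.96e-05 m/s
Using q = k * H * Nf / Nd
Nf / Nd = 3 / 7 = 0.4286
q = 1.96e-05 * 11.5 * 0.4286
q = 9.66e-05 m^3/s per m


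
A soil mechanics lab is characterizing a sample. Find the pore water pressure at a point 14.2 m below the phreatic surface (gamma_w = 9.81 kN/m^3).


Using u = gamma_w * h_w
u = 9.81 * 14.2
u = 139.3 kPa


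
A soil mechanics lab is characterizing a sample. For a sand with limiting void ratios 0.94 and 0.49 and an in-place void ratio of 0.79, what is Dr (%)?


Result: 33.33 %

Derivation:
Using Dr = (e_max - e) / (e_max - e_min) * 100
e_max - e = 0.94 - 0.79 = 0.15
e_max - e_min = 0.94 - 0.49 = 0.45
Dr = 0.15 / 0.45 * 100
Dr = 33.33 %


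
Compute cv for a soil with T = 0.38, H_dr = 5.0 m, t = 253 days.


Using cv = T * H_dr^2 / t
H_dr^2 = 5.0^2 = 25.0
cv = 0.38 * 25.0 / 253
cv = 0.03755 m^2/day


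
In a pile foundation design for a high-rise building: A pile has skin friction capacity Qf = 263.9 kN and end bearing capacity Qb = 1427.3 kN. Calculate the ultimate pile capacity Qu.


Result: 1691.2 kN

Derivation:
Using Qu = Qf + Qb
Qu = 263.9 + 1427.3
Qu = 1691.2 kN


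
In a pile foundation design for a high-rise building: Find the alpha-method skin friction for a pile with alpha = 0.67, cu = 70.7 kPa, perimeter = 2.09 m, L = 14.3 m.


Result: 1415.72 kN

Derivation:
Using Qs = alpha * cu * perimeter * L
Qs = 0.67 * 70.7 * 2.09 * 14.3
Qs = 1415.72 kN


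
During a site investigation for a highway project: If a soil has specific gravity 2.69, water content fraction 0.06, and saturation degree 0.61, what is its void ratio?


Result: 0.2646

Derivation:
Using the relation e = Gs * w / S
e = 2.69 * 0.06 / 0.61
e = 0.2646


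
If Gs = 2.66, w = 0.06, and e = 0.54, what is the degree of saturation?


Using S = Gs * w / e
S = 2.66 * 0.06 / 0.54
S = 0.2956


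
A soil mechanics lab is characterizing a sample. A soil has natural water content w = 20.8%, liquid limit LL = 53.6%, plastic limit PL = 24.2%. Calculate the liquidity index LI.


Result: -0.116

Derivation:
First compute the plasticity index:
PI = LL - PL = 53.6 - 24.2 = 29.4
Then compute the liquidity index:
LI = (w - PL) / PI
LI = (20.8 - 24.2) / 29.4
LI = -0.116


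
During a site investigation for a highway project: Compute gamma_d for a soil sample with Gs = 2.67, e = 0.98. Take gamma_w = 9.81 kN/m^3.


Result: 13.229 kN/m^3

Derivation:
Using gamma_d = Gs * gamma_w / (1 + e)
gamma_d = 2.67 * 9.81 / (1 + 0.98)
gamma_d = 2.67 * 9.81 / 1.98
gamma_d = 13.229 kN/m^3


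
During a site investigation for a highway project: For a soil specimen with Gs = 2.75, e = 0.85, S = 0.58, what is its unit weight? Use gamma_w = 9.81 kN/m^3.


Using gamma = gamma_w * (Gs + S*e) / (1 + e)
Numerator: Gs + S*e = 2.75 + 0.58*0.85 = 3.243
Denominator: 1 + e = 1 + 0.85 = 1.85
gamma = 9.81 * 3.243 / 1.85
gamma = 17.197 kN/m^3


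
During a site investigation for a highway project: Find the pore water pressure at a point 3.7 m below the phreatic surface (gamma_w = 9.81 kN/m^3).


Result: 36.3 kPa

Derivation:
Using u = gamma_w * h_w
u = 9.81 * 3.7
u = 36.3 kPa


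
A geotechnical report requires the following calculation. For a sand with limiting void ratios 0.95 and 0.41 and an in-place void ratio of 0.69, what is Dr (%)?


Result: 48.15 %

Derivation:
Using Dr = (e_max - e) / (e_max - e_min) * 100
e_max - e = 0.95 - 0.69 = 0.26
e_max - e_min = 0.95 - 0.41 = 0.54
Dr = 0.26 / 0.54 * 100
Dr = 48.15 %


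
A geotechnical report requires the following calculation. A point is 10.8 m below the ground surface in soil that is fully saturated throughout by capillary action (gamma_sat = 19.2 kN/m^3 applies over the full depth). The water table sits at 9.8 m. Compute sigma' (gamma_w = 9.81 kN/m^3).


Total stress = gamma_sat * depth
sigma = 19.2 * 10.8 = 207.36 kPa
Pore water pressure u = gamma_w * (depth - d_wt)
u = 9.81 * (10.8 - 9.8) = 9.81 kPa
Effective stress = sigma - u
sigma' = 207.36 - 9.81 = 197.55 kPa


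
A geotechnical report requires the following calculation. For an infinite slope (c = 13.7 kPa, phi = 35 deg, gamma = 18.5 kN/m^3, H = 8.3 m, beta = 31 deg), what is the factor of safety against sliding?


Result: 1.367

Derivation:
Using Fs = c / (gamma*H*sin(beta)*cos(beta)) + tan(phi)/tan(beta)
Cohesion contribution = 13.7 / (18.5*8.3*sin(31)*cos(31))
Cohesion contribution = 0.2021
Friction contribution = tan(35)/tan(31) = 1.16534
Fs = 0.2021 + 1.16534
Fs = 1.367


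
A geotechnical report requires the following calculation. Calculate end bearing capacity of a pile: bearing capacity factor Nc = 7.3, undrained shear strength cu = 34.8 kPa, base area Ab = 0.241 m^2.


Using Qb = Nc * cu * Ab
Qb = 7.3 * 34.8 * 0.241
Qb = 61.22 kN


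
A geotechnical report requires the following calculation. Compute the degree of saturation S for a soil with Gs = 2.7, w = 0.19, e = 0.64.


Result: 0.8016

Derivation:
Using S = Gs * w / e
S = 2.7 * 0.19 / 0.64
S = 0.8016


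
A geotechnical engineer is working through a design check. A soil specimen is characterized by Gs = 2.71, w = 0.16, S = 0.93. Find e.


Using the relation e = Gs * w / S
e = 2.71 * 0.16 / 0.93
e = 0.4662


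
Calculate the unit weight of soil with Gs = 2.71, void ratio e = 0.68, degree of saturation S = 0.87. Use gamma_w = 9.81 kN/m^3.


Using gamma = gamma_w * (Gs + S*e) / (1 + e)
Numerator: Gs + S*e = 2.71 + 0.87*0.68 = 3.3016
Denominator: 1 + e = 1 + 0.68 = 1.68
gamma = 9.81 * 3.3016 / 1.68
gamma = 19.279 kN/m^3


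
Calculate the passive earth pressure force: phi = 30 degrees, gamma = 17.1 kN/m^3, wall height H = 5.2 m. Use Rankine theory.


Compute passive earth pressure coefficient:
Kp = tan^2(45 + phi/2) = tan^2(60.0) = 3
Compute passive force:
Pp = 0.5 * Kp * gamma * H^2
Pp = 0.5 * 3 * 17.1 * 5.2^2
Pp = 693.58 kN/m


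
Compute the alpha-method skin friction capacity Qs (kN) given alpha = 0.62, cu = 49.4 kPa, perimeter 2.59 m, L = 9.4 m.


Result: 745.67 kN

Derivation:
Using Qs = alpha * cu * perimeter * L
Qs = 0.62 * 49.4 * 2.59 * 9.4
Qs = 745.67 kN


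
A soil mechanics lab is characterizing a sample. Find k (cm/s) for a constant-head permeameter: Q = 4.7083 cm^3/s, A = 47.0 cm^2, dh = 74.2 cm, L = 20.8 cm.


Compute hydraulic gradient:
i = dh / L = 74.2 / 20.8 = 3.56731
Then apply Darcy's law:
k = Q / (A * i)
k = 4.7083 / (47.0 * 3.56731)
k = 4.7083 / 167.663
k = 0.028082 cm/s


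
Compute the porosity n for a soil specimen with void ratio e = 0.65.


Using the relation n = e / (1 + e)
n = 0.65 / (1 + 0.65)
n = 0.65 / 1.65
n = 0.3939


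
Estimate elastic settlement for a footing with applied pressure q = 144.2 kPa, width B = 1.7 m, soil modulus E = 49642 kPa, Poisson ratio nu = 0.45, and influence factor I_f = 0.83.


Result: 3.269 mm

Derivation:
Using Se = q * B * (1 - nu^2) * I_f / E
1 - nu^2 = 1 - 0.45^2 = 0.7975
Se = 144.2 * 1.7 * 0.7975 * 0.83 / 49642
Se = 0.003269 m
Convert to mm: Se = 0.003269 * 1000 = 3.269 mm


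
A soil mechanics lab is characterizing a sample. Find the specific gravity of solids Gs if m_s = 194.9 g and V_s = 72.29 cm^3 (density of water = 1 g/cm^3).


Using Gs = m_s / (V_s * rho_w)
Since rho_w = 1 g/cm^3:
Gs = 194.9 / 72.29
Gs = 2.696


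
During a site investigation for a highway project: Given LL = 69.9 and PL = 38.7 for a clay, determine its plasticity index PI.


Using PI = LL - PL
PI = 69.9 - 38.7
PI = 31.2


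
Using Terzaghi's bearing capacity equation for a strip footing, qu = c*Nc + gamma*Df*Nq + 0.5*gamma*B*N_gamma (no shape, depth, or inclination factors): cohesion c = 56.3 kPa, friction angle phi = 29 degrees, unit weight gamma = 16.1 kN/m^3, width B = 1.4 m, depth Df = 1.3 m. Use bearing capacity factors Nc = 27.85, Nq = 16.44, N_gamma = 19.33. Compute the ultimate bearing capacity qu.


Compute qu = c*Nc + gamma*Df*Nq + 0.5*gamma*B*N_gamma
Term 1: 56.3 * 27.85 = 1567.955
Term 2: 16.1 * 1.3 * 16.44 = 344.0892
Term 3: 0.5 * 16.1 * 1.4 * 19.33 = 217.8491
qu = 1567.955 + 344.0892 + 217.8491
qu = 2129.89 kPa


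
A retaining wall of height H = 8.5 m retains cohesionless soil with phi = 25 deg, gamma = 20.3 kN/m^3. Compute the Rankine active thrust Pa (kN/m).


Result: 297.63 kN/m

Derivation:
Compute active earth pressure coefficient:
Ka = tan^2(45 - phi/2) = tan^2(32.5) = 0.405859
Compute active force:
Pa = 0.5 * Ka * gamma * H^2
Pa = 0.5 * 0.405859 * 20.3 * 8.5^2
Pa = 297.63 kN/m


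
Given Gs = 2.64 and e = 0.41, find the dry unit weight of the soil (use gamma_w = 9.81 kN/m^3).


Using gamma_d = Gs * gamma_w / (1 + e)
gamma_d = 2.64 * 9.81 / (1 + 0.41)
gamma_d = 2.64 * 9.81 / 1.41
gamma_d = 18.368 kN/m^3


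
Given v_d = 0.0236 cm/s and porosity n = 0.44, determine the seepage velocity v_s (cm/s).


Result: 0.05364 cm/s

Derivation:
Using v_s = v_d / n
v_s = 0.0236 / 0.44
v_s = 0.05364 cm/s


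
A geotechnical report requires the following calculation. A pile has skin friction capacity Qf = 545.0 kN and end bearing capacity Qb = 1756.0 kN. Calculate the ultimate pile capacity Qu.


Result: 2301.0 kN

Derivation:
Using Qu = Qf + Qb
Qu = 545.0 + 1756.0
Qu = 2301.0 kN


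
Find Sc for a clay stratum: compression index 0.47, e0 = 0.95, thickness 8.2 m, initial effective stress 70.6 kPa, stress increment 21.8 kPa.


Result: 0.231 m

Derivation:
Using Sc = Cc * H / (1 + e0) * log10((sigma0 + delta_sigma) / sigma0)
Stress ratio = (70.6 + 21.8) / 70.6 = 1.30878
log10(1.30878) = 0.116867
Cc * H / (1 + e0) = 0.47 * 8.2 / (1 + 0.95) = 1.97641
Sc = 1.97641 * 0.116867
Sc = 0.231 m


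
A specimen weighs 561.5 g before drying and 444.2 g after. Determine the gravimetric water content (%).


Result: 26.41 %

Derivation:
Using w = (m_wet - m_dry) / m_dry * 100
m_wet - m_dry = 561.5 - 444.2 = 117.3 g
w = 117.3 / 444.2 * 100
w = 26.41 %


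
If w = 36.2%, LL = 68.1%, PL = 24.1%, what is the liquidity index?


First compute the plasticity index:
PI = LL - PL = 68.1 - 24.1 = 44.0
Then compute the liquidity index:
LI = (w - PL) / PI
LI = (36.2 - 24.1) / 44.0
LI = 0.275


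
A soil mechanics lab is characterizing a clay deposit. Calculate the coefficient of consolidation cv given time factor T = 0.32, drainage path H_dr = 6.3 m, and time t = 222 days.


Using cv = T * H_dr^2 / t
H_dr^2 = 6.3^2 = 39.69
cv = 0.32 * 39.69 / 222
cv = 0.05721 m^2/day


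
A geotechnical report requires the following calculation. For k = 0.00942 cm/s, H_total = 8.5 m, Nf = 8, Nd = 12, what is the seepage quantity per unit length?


Convert k to m/s for unit consistency with H:
k = 0.00942 cm/s = 0.00942 / 100 m/s = 9.42e-05 m/s
Using q = k * H * Nf / Nd
Nf / Nd = 8 / 12 = 0.6667
q = 9.42e-05 * 8.5 * 0.6667
q = 0.0005338 m^3/s per m


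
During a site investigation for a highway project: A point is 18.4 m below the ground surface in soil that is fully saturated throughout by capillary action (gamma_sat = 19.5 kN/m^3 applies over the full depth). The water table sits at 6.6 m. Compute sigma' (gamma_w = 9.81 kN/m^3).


Result: 243.04 kPa

Derivation:
Total stress = gamma_sat * depth
sigma = 19.5 * 18.4 = 358.8 kPa
Pore water pressure u = gamma_w * (depth - d_wt)
u = 9.81 * (18.4 - 6.6) = 115.758 kPa
Effective stress = sigma - u
sigma' = 358.8 - 115.758 = 243.04 kPa


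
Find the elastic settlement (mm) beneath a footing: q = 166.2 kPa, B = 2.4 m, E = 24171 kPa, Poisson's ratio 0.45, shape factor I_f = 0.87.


Result: 11.45 mm

Derivation:
Using Se = q * B * (1 - nu^2) * I_f / E
1 - nu^2 = 1 - 0.45^2 = 0.7975
Se = 166.2 * 2.4 * 0.7975 * 0.87 / 24171
Se = 0.011450 m
Convert to mm: Se = 0.011450 * 1000 = 11.45 mm


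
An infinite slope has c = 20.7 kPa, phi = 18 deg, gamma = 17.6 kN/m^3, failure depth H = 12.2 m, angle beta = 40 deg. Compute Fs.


Using Fs = c / (gamma*H*sin(beta)*cos(beta)) + tan(phi)/tan(beta)
Cohesion contribution = 20.7 / (17.6*12.2*sin(40)*cos(40))
Cohesion contribution = 0.195784
Friction contribution = tan(18)/tan(40) = 0.387224
Fs = 0.195784 + 0.387224
Fs = 0.583


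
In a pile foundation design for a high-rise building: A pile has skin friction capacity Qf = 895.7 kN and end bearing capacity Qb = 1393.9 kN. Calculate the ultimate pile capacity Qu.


Using Qu = Qf + Qb
Qu = 895.7 + 1393.9
Qu = 2289.6 kN


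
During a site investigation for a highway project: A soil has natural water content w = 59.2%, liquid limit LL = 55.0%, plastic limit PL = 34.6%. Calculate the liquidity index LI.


Result: 1.206

Derivation:
First compute the plasticity index:
PI = LL - PL = 55.0 - 34.6 = 20.4
Then compute the liquidity index:
LI = (w - PL) / PI
LI = (59.2 - 34.6) / 20.4
LI = 1.206


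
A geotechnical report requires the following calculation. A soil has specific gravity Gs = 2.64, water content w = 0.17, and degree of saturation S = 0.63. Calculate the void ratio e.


Result: 0.7124

Derivation:
Using the relation e = Gs * w / S
e = 2.64 * 0.17 / 0.63
e = 0.7124


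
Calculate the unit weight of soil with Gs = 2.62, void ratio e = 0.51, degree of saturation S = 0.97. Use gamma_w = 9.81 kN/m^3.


Using gamma = gamma_w * (Gs + S*e) / (1 + e)
Numerator: Gs + S*e = 2.62 + 0.97*0.51 = 3.1147
Denominator: 1 + e = 1 + 0.51 = 1.51
gamma = 9.81 * 3.1147 / 1.51
gamma = 20.235 kN/m^3


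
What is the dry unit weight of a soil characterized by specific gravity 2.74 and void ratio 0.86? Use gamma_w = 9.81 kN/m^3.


Using gamma_d = Gs * gamma_w / (1 + e)
gamma_d = 2.74 * 9.81 / (1 + 0.86)
gamma_d = 2.74 * 9.81 / 1.86
gamma_d = 14.451 kN/m^3


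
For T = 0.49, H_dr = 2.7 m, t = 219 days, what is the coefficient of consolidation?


Using cv = T * H_dr^2 / t
H_dr^2 = 2.7^2 = 7.29
cv = 0.49 * 7.29 / 219
cv = 0.01631 m^2/day


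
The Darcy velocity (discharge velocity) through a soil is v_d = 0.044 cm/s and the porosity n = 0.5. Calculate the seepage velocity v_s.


Result: 0.088 cm/s

Derivation:
Using v_s = v_d / n
v_s = 0.044 / 0.5
v_s = 0.088 cm/s


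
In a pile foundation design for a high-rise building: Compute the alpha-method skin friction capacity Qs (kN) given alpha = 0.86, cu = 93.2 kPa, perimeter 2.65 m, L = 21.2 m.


Using Qs = alpha * cu * perimeter * L
Qs = 0.86 * 93.2 * 2.65 * 21.2
Qs = 4502.94 kN


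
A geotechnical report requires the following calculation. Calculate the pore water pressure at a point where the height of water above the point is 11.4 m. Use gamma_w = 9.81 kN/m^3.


Using u = gamma_w * h_w
u = 9.81 * 11.4
u = 111.83 kPa


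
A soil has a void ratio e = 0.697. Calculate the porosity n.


Using the relation n = e / (1 + e)
n = 0.697 / (1 + 0.697)
n = 0.697 / 1.697
n = 0.4107


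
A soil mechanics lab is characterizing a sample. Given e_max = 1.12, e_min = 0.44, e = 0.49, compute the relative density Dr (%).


Using Dr = (e_max - e) / (e_max - e_min) * 100
e_max - e = 1.12 - 0.49 = 0.63
e_max - e_min = 1.12 - 0.44 = 0.68
Dr = 0.63 / 0.68 * 100
Dr = 92.65 %


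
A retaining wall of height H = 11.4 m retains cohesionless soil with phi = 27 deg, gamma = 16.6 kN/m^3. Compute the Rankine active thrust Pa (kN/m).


Compute active earth pressure coefficient:
Ka = tan^2(45 - phi/2) = tan^2(31.5) = 0.375525
Compute active force:
Pa = 0.5 * Ka * gamma * H^2
Pa = 0.5 * 0.375525 * 16.6 * 11.4^2
Pa = 405.07 kN/m


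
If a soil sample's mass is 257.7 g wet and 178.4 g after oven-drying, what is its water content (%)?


Using w = (m_wet - m_dry) / m_dry * 100
m_wet - m_dry = 257.7 - 178.4 = 79.3 g
w = 79.3 / 178.4 * 100
w = 44.45 %


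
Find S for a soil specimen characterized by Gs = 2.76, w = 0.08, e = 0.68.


Using S = Gs * w / e
S = 2.76 * 0.08 / 0.68
S = 0.3247


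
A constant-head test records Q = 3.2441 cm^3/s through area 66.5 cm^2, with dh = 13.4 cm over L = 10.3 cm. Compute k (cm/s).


Compute hydraulic gradient:
i = dh / L = 13.4 / 10.3 = 1.30097
Then apply Darcy's law:
k = Q / (A * i)
k = 3.2441 / (66.5 * 1.30097)
k = 3.2441 / 86.5146
k = 0.037498 cm/s


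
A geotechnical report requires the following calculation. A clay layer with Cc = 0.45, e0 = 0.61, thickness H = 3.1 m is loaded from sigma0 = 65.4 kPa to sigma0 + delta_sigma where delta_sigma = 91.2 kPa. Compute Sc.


Result: 0.3286 m

Derivation:
Using Sc = Cc * H / (1 + e0) * log10((sigma0 + delta_sigma) / sigma0)
Stress ratio = (65.4 + 91.2) / 65.4 = 2.3945
log10(2.3945) = 0.379214
Cc * H / (1 + e0) = 0.45 * 3.1 / (1 + 0.61) = 0.86646
Sc = 0.86646 * 0.379214
Sc = 0.3286 m


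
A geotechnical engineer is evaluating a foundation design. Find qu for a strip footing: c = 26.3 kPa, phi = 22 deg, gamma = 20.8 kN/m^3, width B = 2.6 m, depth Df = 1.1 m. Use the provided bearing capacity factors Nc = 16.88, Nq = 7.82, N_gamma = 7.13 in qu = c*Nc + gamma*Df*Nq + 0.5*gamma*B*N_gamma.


Result: 815.66 kPa

Derivation:
Compute qu = c*Nc + gamma*Df*Nq + 0.5*gamma*B*N_gamma
Term 1: 26.3 * 16.88 = 443.944
Term 2: 20.8 * 1.1 * 7.82 = 178.9216
Term 3: 0.5 * 20.8 * 2.6 * 7.13 = 192.7952
qu = 443.944 + 178.9216 + 192.7952
qu = 815.66 kPa


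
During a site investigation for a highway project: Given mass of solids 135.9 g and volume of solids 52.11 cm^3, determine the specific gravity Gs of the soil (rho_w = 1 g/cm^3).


Using Gs = m_s / (V_s * rho_w)
Since rho_w = 1 g/cm^3:
Gs = 135.9 / 52.11
Gs = 2.608


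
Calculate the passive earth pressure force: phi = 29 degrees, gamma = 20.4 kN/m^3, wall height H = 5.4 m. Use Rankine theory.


Compute passive earth pressure coefficient:
Kp = tan^2(45 + phi/2) = tan^2(59.5) = 2.88206
Compute passive force:
Pp = 0.5 * Kp * gamma * H^2
Pp = 0.5 * 2.88206 * 20.4 * 5.4^2
Pp = 857.22 kN/m


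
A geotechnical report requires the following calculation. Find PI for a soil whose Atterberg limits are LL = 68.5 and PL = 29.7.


Using PI = LL - PL
PI = 68.5 - 29.7
PI = 38.8


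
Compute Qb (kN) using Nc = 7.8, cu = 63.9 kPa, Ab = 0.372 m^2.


Using Qb = Nc * cu * Ab
Qb = 7.8 * 63.9 * 0.372
Qb = 185.41 kN


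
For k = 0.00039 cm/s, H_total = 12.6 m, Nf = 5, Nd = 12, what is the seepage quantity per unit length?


Convert k to m/s for unit consistency with H:
k = 0.00039 cm/s = 0.00039 / 100 m/s = 3.9e-06 m/s
Using q = k * H * Nf / Nd
Nf / Nd = 5 / 12 = 0.4167
q = 3.9e-06 * 12.6 * 0.4167
q = 2.047e-05 m^3/s per m


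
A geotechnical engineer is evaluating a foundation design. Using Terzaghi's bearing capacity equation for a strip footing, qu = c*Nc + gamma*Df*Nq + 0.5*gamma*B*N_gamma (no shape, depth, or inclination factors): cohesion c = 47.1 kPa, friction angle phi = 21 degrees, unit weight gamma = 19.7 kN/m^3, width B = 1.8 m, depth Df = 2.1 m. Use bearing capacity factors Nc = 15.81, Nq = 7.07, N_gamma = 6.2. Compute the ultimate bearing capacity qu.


Compute qu = c*Nc + gamma*Df*Nq + 0.5*gamma*B*N_gamma
Term 1: 47.1 * 15.81 = 744.651
Term 2: 19.7 * 2.1 * 7.07 = 292.4859
Term 3: 0.5 * 19.7 * 1.8 * 6.2 = 109.926
qu = 744.651 + 292.4859 + 109.926
qu = 1147.06 kPa


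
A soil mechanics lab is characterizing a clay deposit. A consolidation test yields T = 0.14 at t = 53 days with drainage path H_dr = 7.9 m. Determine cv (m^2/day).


Using cv = T * H_dr^2 / t
H_dr^2 = 7.9^2 = 62.41
cv = 0.14 * 62.41 / 53
cv = 0.16486 m^2/day


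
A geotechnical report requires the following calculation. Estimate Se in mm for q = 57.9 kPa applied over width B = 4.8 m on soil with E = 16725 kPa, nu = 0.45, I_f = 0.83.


Using Se = q * B * (1 - nu^2) * I_f / E
1 - nu^2 = 1 - 0.45^2 = 0.7975
Se = 57.9 * 4.8 * 0.7975 * 0.83 / 16725
Se = 0.010999 m
Convert to mm: Se = 0.010999 * 1000 = 10.999 mm


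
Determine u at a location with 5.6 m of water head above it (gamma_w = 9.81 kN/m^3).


Using u = gamma_w * h_w
u = 9.81 * 5.6
u = 54.94 kPa


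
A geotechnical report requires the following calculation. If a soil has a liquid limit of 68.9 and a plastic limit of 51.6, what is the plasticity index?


Using PI = LL - PL
PI = 68.9 - 51.6
PI = 17.3


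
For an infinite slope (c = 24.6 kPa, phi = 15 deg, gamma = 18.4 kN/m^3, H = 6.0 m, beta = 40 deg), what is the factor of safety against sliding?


Result: 0.772

Derivation:
Using Fs = c / (gamma*H*sin(beta)*cos(beta)) + tan(phi)/tan(beta)
Cohesion contribution = 24.6 / (18.4*6.0*sin(40)*cos(40))
Cohesion contribution = 0.452527
Friction contribution = tan(15)/tan(40) = 0.319329
Fs = 0.452527 + 0.319329
Fs = 0.772


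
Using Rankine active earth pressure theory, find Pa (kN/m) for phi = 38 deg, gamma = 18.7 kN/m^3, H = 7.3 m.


Compute active earth pressure coefficient:
Ka = tan^2(45 - phi/2) = tan^2(26.0) = 0.237883
Compute active force:
Pa = 0.5 * Ka * gamma * H^2
Pa = 0.5 * 0.237883 * 18.7 * 7.3^2
Pa = 118.53 kN/m


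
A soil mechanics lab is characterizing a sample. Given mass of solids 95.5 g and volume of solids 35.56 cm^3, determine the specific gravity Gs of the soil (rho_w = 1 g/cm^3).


Result: 2.686

Derivation:
Using Gs = m_s / (V_s * rho_w)
Since rho_w = 1 g/cm^3:
Gs = 95.5 / 35.56
Gs = 2.686


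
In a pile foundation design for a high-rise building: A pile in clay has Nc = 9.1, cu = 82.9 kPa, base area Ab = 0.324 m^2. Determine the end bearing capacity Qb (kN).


Result: 244.42 kN

Derivation:
Using Qb = Nc * cu * Ab
Qb = 9.1 * 82.9 * 0.324
Qb = 244.42 kN


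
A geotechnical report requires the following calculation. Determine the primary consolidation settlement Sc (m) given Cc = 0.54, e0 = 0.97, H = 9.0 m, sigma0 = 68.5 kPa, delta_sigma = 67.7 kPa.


Result: 0.7364 m

Derivation:
Using Sc = Cc * H / (1 + e0) * log10((sigma0 + delta_sigma) / sigma0)
Stress ratio = (68.5 + 67.7) / 68.5 = 1.98832
log10(1.98832) = 0.298487
Cc * H / (1 + e0) = 0.54 * 9.0 / (1 + 0.97) = 2.46701
Sc = 2.46701 * 0.298487
Sc = 0.7364 m


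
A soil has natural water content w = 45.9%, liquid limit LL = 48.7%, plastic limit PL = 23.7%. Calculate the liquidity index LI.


Result: 0.888

Derivation:
First compute the plasticity index:
PI = LL - PL = 48.7 - 23.7 = 25.0
Then compute the liquidity index:
LI = (w - PL) / PI
LI = (45.9 - 23.7) / 25.0
LI = 0.888


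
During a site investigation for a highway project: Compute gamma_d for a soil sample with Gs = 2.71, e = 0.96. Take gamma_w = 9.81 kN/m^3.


Result: 13.564 kN/m^3

Derivation:
Using gamma_d = Gs * gamma_w / (1 + e)
gamma_d = 2.71 * 9.81 / (1 + 0.96)
gamma_d = 2.71 * 9.81 / 1.96
gamma_d = 13.564 kN/m^3


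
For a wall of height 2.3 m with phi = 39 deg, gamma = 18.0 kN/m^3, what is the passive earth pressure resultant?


Result: 209.27 kN/m

Derivation:
Compute passive earth pressure coefficient:
Kp = tan^2(45 + phi/2) = tan^2(64.5) = 4.395495
Compute passive force:
Pp = 0.5 * Kp * gamma * H^2
Pp = 0.5 * 4.395495 * 18.0 * 2.3^2
Pp = 209.27 kN/m


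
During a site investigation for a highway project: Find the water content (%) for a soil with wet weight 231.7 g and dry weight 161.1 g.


Result: 43.82 %

Derivation:
Using w = (m_wet - m_dry) / m_dry * 100
m_wet - m_dry = 231.7 - 161.1 = 70.6 g
w = 70.6 / 161.1 * 100
w = 43.82 %


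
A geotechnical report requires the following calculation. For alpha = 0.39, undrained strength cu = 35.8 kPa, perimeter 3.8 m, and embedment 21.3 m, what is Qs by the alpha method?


Result: 1130.08 kN

Derivation:
Using Qs = alpha * cu * perimeter * L
Qs = 0.39 * 35.8 * 3.8 * 21.3
Qs = 1130.08 kN


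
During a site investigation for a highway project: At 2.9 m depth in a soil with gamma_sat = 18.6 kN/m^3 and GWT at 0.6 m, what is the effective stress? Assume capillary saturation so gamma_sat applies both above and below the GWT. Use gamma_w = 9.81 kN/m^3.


Result: 31.38 kPa

Derivation:
Total stress = gamma_sat * depth
sigma = 18.6 * 2.9 = 53.94 kPa
Pore water pressure u = gamma_w * (depth - d_wt)
u = 9.81 * (2.9 - 0.6) = 22.563 kPa
Effective stress = sigma - u
sigma' = 53.94 - 22.563 = 31.38 kPa


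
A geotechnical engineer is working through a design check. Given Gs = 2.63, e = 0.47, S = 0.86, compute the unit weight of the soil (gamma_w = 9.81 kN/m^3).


Using gamma = gamma_w * (Gs + S*e) / (1 + e)
Numerator: Gs + S*e = 2.63 + 0.86*0.47 = 3.0342
Denominator: 1 + e = 1 + 0.47 = 1.47
gamma = 9.81 * 3.0342 / 1.47
gamma = 20.249 kN/m^3


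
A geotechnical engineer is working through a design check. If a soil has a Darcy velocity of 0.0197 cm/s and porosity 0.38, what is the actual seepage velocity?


Using v_s = v_d / n
v_s = 0.0197 / 0.38
v_s = 0.05184 cm/s


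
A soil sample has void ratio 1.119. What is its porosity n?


Using the relation n = e / (1 + e)
n = 1.119 / (1 + 1.119)
n = 1.119 / 2.119
n = 0.5281


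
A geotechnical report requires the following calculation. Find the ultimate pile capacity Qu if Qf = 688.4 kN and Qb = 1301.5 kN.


Using Qu = Qf + Qb
Qu = 688.4 + 1301.5
Qu = 1989.9 kN


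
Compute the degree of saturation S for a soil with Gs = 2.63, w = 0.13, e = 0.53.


Result: 0.6451

Derivation:
Using S = Gs * w / e
S = 2.63 * 0.13 / 0.53
S = 0.6451


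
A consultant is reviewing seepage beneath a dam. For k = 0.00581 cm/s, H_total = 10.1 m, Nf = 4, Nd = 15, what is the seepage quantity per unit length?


Result: 0.0001565 m^3/s per m

Derivation:
Convert k to m/s for unit consistency with H:
k = 0.00581 cm/s = 0.00581 / 100 m/s = 5.81e-05 m/s
Using q = k * H * Nf / Nd
Nf / Nd = 4 / 15 = 0.2667
q = 5.81e-05 * 10.1 * 0.2667
q = 0.0001565 m^3/s per m


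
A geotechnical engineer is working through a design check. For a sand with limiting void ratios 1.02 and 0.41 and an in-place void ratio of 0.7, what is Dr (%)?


Using Dr = (e_max - e) / (e_max - e_min) * 100
e_max - e = 1.02 - 0.7 = 0.32
e_max - e_min = 1.02 - 0.41 = 0.61
Dr = 0.32 / 0.61 * 100
Dr = 52.46 %


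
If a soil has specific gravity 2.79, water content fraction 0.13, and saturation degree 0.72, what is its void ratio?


Using the relation e = Gs * w / S
e = 2.79 * 0.13 / 0.72
e = 0.5038


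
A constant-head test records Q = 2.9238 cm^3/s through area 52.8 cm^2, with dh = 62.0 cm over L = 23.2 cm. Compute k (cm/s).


Result: 0.020721 cm/s

Derivation:
Compute hydraulic gradient:
i = dh / L = 62.0 / 23.2 = 2.67241
Then apply Darcy's law:
k = Q / (A * i)
k = 2.9238 / (52.8 * 2.67241)
k = 2.9238 / 141.103
k = 0.020721 cm/s


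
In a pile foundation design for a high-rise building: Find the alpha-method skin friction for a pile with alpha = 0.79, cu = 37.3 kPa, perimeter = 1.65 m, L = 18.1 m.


Using Qs = alpha * cu * perimeter * L
Qs = 0.79 * 37.3 * 1.65 * 18.1
Qs = 880.03 kN


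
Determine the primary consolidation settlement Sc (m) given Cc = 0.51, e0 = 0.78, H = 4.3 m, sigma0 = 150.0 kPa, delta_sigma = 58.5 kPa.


Using Sc = Cc * H / (1 + e0) * log10((sigma0 + delta_sigma) / sigma0)
Stress ratio = (150.0 + 58.5) / 150.0 = 1.39
log10(1.39) = 0.143015
Cc * H / (1 + e0) = 0.51 * 4.3 / (1 + 0.78) = 1.23202
Sc = 1.23202 * 0.143015
Sc = 0.1762 m


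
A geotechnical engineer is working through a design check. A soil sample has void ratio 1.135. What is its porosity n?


Using the relation n = e / (1 + e)
n = 1.135 / (1 + 1.135)
n = 1.135 / 2.135
n = 0.5316


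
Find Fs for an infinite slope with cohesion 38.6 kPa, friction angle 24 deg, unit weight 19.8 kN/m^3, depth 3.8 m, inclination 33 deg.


Using Fs = c / (gamma*H*sin(beta)*cos(beta)) + tan(phi)/tan(beta)
Cohesion contribution = 38.6 / (19.8*3.8*sin(33)*cos(33))
Cohesion contribution = 1.12315
Friction contribution = tan(24)/tan(33) = 0.685592
Fs = 1.12315 + 0.685592
Fs = 1.809


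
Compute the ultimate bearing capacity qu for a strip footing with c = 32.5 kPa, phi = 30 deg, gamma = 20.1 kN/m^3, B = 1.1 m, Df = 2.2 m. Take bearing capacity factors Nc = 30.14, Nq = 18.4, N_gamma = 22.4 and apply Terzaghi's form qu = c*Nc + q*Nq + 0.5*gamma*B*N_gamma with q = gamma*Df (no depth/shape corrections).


Result: 2040.83 kPa

Derivation:
Compute qu = c*Nc + gamma*Df*Nq + 0.5*gamma*B*N_gamma
Term 1: 32.5 * 30.14 = 979.55
Term 2: 20.1 * 2.2 * 18.4 = 813.648
Term 3: 0.5 * 20.1 * 1.1 * 22.4 = 247.632
qu = 979.55 + 813.648 + 247.632
qu = 2040.83 kPa


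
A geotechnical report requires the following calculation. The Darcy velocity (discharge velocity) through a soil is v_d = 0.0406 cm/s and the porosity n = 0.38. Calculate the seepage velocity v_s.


Result: 0.10684 cm/s

Derivation:
Using v_s = v_d / n
v_s = 0.0406 / 0.38
v_s = 0.10684 cm/s


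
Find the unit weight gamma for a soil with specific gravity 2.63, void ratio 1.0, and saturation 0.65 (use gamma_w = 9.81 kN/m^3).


Using gamma = gamma_w * (Gs + S*e) / (1 + e)
Numerator: Gs + S*e = 2.63 + 0.65*1.0 = 3.28
Denominator: 1 + e = 1 + 1.0 = 2.0
gamma = 9.81 * 3.28 / 2.0
gamma = 16.088 kN/m^3


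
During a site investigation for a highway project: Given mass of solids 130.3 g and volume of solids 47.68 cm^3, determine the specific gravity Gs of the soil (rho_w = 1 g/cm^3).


Using Gs = m_s / (V_s * rho_w)
Since rho_w = 1 g/cm^3:
Gs = 130.3 / 47.68
Gs = 2.733


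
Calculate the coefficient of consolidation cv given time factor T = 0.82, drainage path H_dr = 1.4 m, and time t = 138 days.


Using cv = T * H_dr^2 / t
H_dr^2 = 1.4^2 = 1.96
cv = 0.82 * 1.96 / 138
cv = 0.01165 m^2/day


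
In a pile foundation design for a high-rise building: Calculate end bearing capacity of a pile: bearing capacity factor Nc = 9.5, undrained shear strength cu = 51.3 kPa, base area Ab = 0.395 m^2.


Using Qb = Nc * cu * Ab
Qb = 9.5 * 51.3 * 0.395
Qb = 192.5 kN


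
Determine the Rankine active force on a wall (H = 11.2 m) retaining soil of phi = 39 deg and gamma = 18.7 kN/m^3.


Compute active earth pressure coefficient:
Ka = tan^2(45 - phi/2) = tan^2(25.5) = 0.227506
Compute active force:
Pa = 0.5 * Ka * gamma * H^2
Pa = 0.5 * 0.227506 * 18.7 * 11.2^2
Pa = 266.83 kN/m


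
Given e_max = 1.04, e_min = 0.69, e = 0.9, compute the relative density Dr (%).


Using Dr = (e_max - e) / (e_max - e_min) * 100
e_max - e = 1.04 - 0.9 = 0.14
e_max - e_min = 1.04 - 0.69 = 0.35
Dr = 0.14 / 0.35 * 100
Dr = 40.0 %


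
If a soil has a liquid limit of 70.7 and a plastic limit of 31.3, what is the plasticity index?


Result: 39.4

Derivation:
Using PI = LL - PL
PI = 70.7 - 31.3
PI = 39.4


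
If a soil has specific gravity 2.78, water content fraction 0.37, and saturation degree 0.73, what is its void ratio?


Result: 1.409

Derivation:
Using the relation e = Gs * w / S
e = 2.78 * 0.37 / 0.73
e = 1.409


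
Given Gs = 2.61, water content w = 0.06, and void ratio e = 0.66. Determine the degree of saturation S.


Using S = Gs * w / e
S = 2.61 * 0.06 / 0.66
S = 0.2373


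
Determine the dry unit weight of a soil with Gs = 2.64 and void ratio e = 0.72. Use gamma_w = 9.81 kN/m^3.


Using gamma_d = Gs * gamma_w / (1 + e)
gamma_d = 2.64 * 9.81 / (1 + 0.72)
gamma_d = 2.64 * 9.81 / 1.72
gamma_d = 15.057 kN/m^3


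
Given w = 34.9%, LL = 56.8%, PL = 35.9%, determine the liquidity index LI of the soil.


Result: -0.048

Derivation:
First compute the plasticity index:
PI = LL - PL = 56.8 - 35.9 = 20.9
Then compute the liquidity index:
LI = (w - PL) / PI
LI = (34.9 - 35.9) / 20.9
LI = -0.048


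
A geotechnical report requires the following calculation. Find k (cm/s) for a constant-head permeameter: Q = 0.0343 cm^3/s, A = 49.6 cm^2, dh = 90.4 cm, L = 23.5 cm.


Compute hydraulic gradient:
i = dh / L = 90.4 / 23.5 = 3.84681
Then apply Darcy's law:
k = Q / (A * i)
k = 0.0343 / (49.6 * 3.84681)
k = 0.0343 / 190.802
k = 0.00018 cm/s


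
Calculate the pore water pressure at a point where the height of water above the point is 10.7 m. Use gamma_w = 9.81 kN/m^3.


Using u = gamma_w * h_w
u = 9.81 * 10.7
u = 104.97 kPa


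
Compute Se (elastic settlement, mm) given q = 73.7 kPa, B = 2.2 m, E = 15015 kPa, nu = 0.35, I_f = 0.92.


Using Se = q * B * (1 - nu^2) * I_f / E
1 - nu^2 = 1 - 0.35^2 = 0.8775
Se = 73.7 * 2.2 * 0.8775 * 0.92 / 15015
Se = 0.008718 m
Convert to mm: Se = 0.008718 * 1000 = 8.718 mm


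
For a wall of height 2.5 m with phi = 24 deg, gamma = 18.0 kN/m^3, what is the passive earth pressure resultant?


Compute passive earth pressure coefficient:
Kp = tan^2(45 + phi/2) = tan^2(57.0) = 2.371184
Compute passive force:
Pp = 0.5 * Kp * gamma * H^2
Pp = 0.5 * 2.371184 * 18.0 * 2.5^2
Pp = 133.38 kN/m


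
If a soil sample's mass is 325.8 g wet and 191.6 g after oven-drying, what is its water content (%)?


Using w = (m_wet - m_dry) / m_dry * 100
m_wet - m_dry = 325.8 - 191.6 = 134.2 g
w = 134.2 / 191.6 * 100
w = 70.04 %


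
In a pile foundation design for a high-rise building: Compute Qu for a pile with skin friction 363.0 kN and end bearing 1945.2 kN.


Result: 2308.2 kN

Derivation:
Using Qu = Qf + Qb
Qu = 363.0 + 1945.2
Qu = 2308.2 kN


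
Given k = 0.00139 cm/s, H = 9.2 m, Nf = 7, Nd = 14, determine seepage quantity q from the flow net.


Convert k to m/s for unit consistency with H:
k = 0.00139 cm/s = 0.00139 / 100 m/s = 1.39e-05 m/s
Using q = k * H * Nf / Nd
Nf / Nd = 7 / 14 = 0.5
q = 1.39e-05 * 9.2 * 0.5
q = 6.394e-05 m^3/s per m


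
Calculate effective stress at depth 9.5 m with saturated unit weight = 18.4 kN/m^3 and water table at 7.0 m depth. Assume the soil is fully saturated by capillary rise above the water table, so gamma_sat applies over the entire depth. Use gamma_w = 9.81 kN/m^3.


Result: 150.28 kPa

Derivation:
Total stress = gamma_sat * depth
sigma = 18.4 * 9.5 = 174.8 kPa
Pore water pressure u = gamma_w * (depth - d_wt)
u = 9.81 * (9.5 - 7.0) = 24.525 kPa
Effective stress = sigma - u
sigma' = 174.8 - 24.525 = 150.28 kPa


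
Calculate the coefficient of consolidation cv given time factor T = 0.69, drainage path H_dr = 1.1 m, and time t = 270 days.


Using cv = T * H_dr^2 / t
H_dr^2 = 1.1^2 = 1.21
cv = 0.69 * 1.21 / 270
cv = 0.00309 m^2/day


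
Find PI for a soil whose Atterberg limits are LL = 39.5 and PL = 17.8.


Result: 21.7

Derivation:
Using PI = LL - PL
PI = 39.5 - 17.8
PI = 21.7


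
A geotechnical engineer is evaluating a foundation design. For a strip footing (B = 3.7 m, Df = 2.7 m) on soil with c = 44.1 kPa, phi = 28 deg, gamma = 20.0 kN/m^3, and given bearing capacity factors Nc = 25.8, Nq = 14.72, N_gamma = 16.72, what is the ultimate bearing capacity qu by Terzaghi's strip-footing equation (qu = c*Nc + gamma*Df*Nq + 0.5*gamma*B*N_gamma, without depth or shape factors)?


Result: 2551.3 kPa

Derivation:
Compute qu = c*Nc + gamma*Df*Nq + 0.5*gamma*B*N_gamma
Term 1: 44.1 * 25.8 = 1137.78
Term 2: 20.0 * 2.7 * 14.72 = 794.88
Term 3: 0.5 * 20.0 * 3.7 * 16.72 = 618.64
qu = 1137.78 + 794.88 + 618.64
qu = 2551.3 kPa


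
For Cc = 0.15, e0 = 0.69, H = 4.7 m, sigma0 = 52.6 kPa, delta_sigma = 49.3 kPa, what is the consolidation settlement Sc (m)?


Using Sc = Cc * H / (1 + e0) * log10((sigma0 + delta_sigma) / sigma0)
Stress ratio = (52.6 + 49.3) / 52.6 = 1.93726
log10(1.93726) = 0.287188
Cc * H / (1 + e0) = 0.15 * 4.7 / (1 + 0.69) = 0.41716
Sc = 0.41716 * 0.287188
Sc = 0.1198 m


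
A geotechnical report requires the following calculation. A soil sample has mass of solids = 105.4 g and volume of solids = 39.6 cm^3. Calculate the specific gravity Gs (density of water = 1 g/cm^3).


Result: 2.662

Derivation:
Using Gs = m_s / (V_s * rho_w)
Since rho_w = 1 g/cm^3:
Gs = 105.4 / 39.6
Gs = 2.662
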